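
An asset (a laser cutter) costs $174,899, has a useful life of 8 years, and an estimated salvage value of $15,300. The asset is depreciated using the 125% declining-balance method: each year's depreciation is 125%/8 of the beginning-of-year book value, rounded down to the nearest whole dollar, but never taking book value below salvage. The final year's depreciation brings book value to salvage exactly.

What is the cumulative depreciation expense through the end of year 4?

Depreciable base = $174,899 − $15,300 = $159,599.
Year 1: ⌊$174,899 × 125%/8⌋ = $27,327. Book value $147,572.
Year 2: ⌊$147,572 × 125%/8⌋ = $23,058. Book value $124,514.
Year 3: ⌊$124,514 × 125%/8⌋ = $19,455. Book value $105,059.
Year 4: ⌊$105,059 × 125%/8⌋ = $16,415. Book value $88,644.
Accumulated through year 4 = $174,899 − $88,644 = $86,255.

$86,255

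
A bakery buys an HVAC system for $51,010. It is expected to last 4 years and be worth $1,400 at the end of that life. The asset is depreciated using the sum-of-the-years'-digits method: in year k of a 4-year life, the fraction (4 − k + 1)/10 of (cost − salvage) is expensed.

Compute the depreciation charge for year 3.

$9,922

Depreciable base = $51,010 − $1,400 = $49,610.
Sum of the years' digits = 4+3+2+1 = 10.
Year 1: $49,610 × 4/10 = $19,844. Book value $31,166.
Year 2: $49,610 × 3/10 = $14,883. Book value $16,283.
Year 3: $49,610 × 2/10 = $9,922. Book value $6,361.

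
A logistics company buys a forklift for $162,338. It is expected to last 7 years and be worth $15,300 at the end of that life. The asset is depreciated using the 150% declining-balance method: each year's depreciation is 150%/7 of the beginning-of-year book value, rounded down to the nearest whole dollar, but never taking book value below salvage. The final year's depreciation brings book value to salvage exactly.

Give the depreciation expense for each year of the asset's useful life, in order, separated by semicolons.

Depreciable base = $162,338 − $15,300 = $147,038.
Year 1: ⌊$162,338 × 150%/7⌋ = $34,786. Book value $127,552.
Year 2: ⌊$127,552 × 150%/7⌋ = $27,332. Book value $100,220.
Year 3: ⌊$100,220 × 150%/7⌋ = $21,475. Book value $78,745.
Year 4: ⌊$78,745 × 150%/7⌋ = $16,873. Book value $61,872.
Year 5: ⌊$61,872 × 150%/7⌋ = $13,258. Book value $48,614.
Year 6: ⌊$48,614 × 150%/7⌋ = $10,417. Book value $38,197.
Year 7 (final): $38,197 − $15,300 = $22,897. Book value $15,300.

$34,786; $27,332; $21,475; $16,873; $13,258; $10,417; $22,897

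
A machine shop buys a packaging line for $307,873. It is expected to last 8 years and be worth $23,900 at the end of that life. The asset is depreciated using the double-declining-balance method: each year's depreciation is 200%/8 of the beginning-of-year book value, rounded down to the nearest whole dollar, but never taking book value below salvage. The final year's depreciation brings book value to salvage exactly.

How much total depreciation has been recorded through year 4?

$210,459

Depreciable base = $307,873 − $23,900 = $283,973.
Year 1: ⌊$307,873 × 200%/8⌋ = $76,968. Book value $230,905.
Year 2: ⌊$230,905 × 200%/8⌋ = $57,726. Book value $173,179.
Year 3: ⌊$173,179 × 200%/8⌋ = $43,294. Book value $129,885.
Year 4: ⌊$129,885 × 200%/8⌋ = $32,471. Book value $97,414.
Accumulated through year 4 = $307,873 − $97,414 = $210,459.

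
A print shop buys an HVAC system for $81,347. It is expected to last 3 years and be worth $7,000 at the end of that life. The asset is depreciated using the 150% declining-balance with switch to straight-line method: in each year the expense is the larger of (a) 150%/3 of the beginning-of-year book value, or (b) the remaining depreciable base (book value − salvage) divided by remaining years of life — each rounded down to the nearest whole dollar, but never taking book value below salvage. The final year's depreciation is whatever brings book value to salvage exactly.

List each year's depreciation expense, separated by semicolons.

$40,673; $20,337; $13,337

Depreciable base = $81,347 − $7,000 = $74,347.
Year 1: DB = ⌊$81,347 × 150%/3⌋ = $40,673; SL = ⌊$74,347/3⌋ = $24,782 → take DB $40,673. Book value $40,674.
Year 2: DB = ⌊$40,674 × 150%/3⌋ = $20,337; SL = ⌊$33,674/2⌋ = $16,837 → take DB $20,337. Book value $20,337.
Year 3 (final): $20,337 − $7,000 = $13,337. Book value $7,000.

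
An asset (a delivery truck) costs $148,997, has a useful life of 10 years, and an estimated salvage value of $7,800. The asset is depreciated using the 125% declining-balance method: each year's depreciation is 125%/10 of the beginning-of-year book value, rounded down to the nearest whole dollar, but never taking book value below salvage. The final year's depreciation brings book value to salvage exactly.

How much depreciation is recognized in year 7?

Depreciable base = $148,997 − $7,800 = $141,197.
Year 1: ⌊$148,997 × 125%/10⌋ = $18,624. Book value $130,373.
Year 2: ⌊$130,373 × 125%/10⌋ = $16,296. Book value $114,077.
Year 3: ⌊$114,077 × 125%/10⌋ = $14,259. Book value $99,818.
Year 4: ⌊$99,818 × 125%/10⌋ = $12,477. Book value $87,341.
Year 5: ⌊$87,341 × 125%/10⌋ = $10,917. Book value $76,424.
Year 6: ⌊$76,424 × 125%/10⌋ = $9,553. Book value $66,871.
Year 7: ⌊$66,871 × 125%/10⌋ = $8,358. Book value $58,513.

$8,358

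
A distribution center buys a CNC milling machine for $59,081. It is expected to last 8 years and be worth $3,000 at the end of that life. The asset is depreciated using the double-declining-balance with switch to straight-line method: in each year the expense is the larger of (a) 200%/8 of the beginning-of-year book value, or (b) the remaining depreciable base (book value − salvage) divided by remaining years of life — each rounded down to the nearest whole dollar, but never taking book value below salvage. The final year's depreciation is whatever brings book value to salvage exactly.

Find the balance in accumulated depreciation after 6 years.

$48,733

Depreciable base = $59,081 − $3,000 = $56,081.
Year 1: DB = ⌊$59,081 × 200%/8⌋ = $14,770; SL = ⌊$56,081/8⌋ = $7,010 → take DB $14,770. Book value $44,311.
Year 2: DB = ⌊$44,311 × 200%/8⌋ = $11,077; SL = ⌊$41,311/7⌋ = $5,901 → take DB $11,077. Book value $33,234.
Year 3: DB = ⌊$33,234 × 200%/8⌋ = $8,308; SL = ⌊$30,234/6⌋ = $5,039 → take DB $8,308. Book value $24,926.
Year 4: DB = ⌊$24,926 × 200%/8⌋ = $6,231; SL = ⌊$21,926/5⌋ = $4,385 → take DB $6,231. Book value $18,695.
Year 5: DB = ⌊$18,695 × 200%/8⌋ = $4,673; SL = ⌊$15,695/4⌋ = $3,923 → take DB $4,673. Book value $14,022.
Year 6: DB = ⌊$14,022 × 200%/8⌋ = $3,505; SL = ⌊$11,022/3⌋ = $3,674 → take SL $3,674. Book value $10,348.
Accumulated through year 6 = $59,081 − $10,348 = $48,733.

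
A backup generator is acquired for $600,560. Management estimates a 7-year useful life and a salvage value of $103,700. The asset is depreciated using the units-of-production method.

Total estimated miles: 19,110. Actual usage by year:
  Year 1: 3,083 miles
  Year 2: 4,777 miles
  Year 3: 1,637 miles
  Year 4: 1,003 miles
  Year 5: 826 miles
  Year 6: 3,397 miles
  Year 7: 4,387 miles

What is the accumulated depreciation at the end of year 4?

$273,000

Depreciable base = $600,560 − $103,700 = $496,860.
Rate = $496,860 / 19,110 miles = $26 per mile.
Year 1: 3,083 × $26 = $80,158. Book value $520,402.
Year 2: 4,777 × $26 = $124,202. Book value $396,200.
Year 3: 1,637 × $26 = $42,562. Book value $353,638.
Year 4: 1,003 × $26 = $26,078. Book value $327,560.
Accumulated through year 4 = $600,560 − $327,560 = $273,000.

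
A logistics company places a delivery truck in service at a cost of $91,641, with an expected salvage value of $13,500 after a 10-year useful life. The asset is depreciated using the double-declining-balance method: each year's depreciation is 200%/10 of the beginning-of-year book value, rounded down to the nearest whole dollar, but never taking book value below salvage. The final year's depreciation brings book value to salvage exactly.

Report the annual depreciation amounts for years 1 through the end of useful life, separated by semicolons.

$18,328; $14,662; $11,730; $9,384; $7,507; $6,006; $4,804; $3,844; $1,876; $0

Depreciable base = $91,641 − $13,500 = $78,141.
Year 1: ⌊$91,641 × 200%/10⌋ = $18,328. Book value $73,313.
Year 2: ⌊$73,313 × 200%/10⌋ = $14,662. Book value $58,651.
Year 3: ⌊$58,651 × 200%/10⌋ = $11,730. Book value $46,921.
Year 4: ⌊$46,921 × 200%/10⌋ = $9,384. Book value $37,537.
Year 5: ⌊$37,537 × 200%/10⌋ = $7,507. Book value $30,030.
Year 6: ⌊$30,030 × 200%/10⌋ = $6,006. Book value $24,024.
Year 7: ⌊$24,024 × 200%/10⌋ = $4,804. Book value $19,220.
Year 8: ⌊$19,220 × 200%/10⌋ = $3,844. Book value $15,376.
Year 9: ⌊$15,376 × 200%/10⌋ = $3,075, capped at $1,876. Book value $13,500.
Year 10 (final): $13,500 − $13,500 = $0. Book value $13,500.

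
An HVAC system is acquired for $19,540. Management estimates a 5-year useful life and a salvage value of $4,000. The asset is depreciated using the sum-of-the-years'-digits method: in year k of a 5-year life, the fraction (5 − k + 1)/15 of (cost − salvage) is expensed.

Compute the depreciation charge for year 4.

$2,072

Depreciable base = $19,540 − $4,000 = $15,540.
Sum of the years' digits = 5+4+3+2+1 = 15.
Year 1: $15,540 × 5/15 = $5,180. Book value $14,360.
Year 2: $15,540 × 4/15 = $4,144. Book value $10,216.
Year 3: $15,540 × 3/15 = $3,108. Book value $7,108.
Year 4: $15,540 × 2/15 = $2,072. Book value $5,036.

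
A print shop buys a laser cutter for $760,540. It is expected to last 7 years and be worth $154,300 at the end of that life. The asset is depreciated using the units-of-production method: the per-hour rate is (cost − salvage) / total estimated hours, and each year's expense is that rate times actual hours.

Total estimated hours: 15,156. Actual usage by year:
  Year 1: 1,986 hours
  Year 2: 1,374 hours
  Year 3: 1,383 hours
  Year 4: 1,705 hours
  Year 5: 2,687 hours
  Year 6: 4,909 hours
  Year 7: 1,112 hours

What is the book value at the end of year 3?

Depreciable base = $760,540 − $154,300 = $606,240.
Rate = $606,240 / 15,156 hours = $40 per hour.
Year 1: 1,986 × $40 = $79,440. Book value $681,100.
Year 2: 1,374 × $40 = $54,960. Book value $626,140.
Year 3: 1,383 × $40 = $55,320. Book value $570,820.

$570,820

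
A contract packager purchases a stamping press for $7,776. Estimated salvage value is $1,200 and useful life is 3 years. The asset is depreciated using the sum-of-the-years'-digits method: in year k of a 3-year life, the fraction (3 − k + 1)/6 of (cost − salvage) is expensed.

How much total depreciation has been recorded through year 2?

Depreciable base = $7,776 − $1,200 = $6,576.
Sum of the years' digits = 3+2+1 = 6.
Year 1: $6,576 × 3/6 = $3,288. Book value $4,488.
Year 2: $6,576 × 2/6 = $2,192. Book value $2,296.
Accumulated through year 2 = $7,776 − $2,296 = $5,480.

$5,480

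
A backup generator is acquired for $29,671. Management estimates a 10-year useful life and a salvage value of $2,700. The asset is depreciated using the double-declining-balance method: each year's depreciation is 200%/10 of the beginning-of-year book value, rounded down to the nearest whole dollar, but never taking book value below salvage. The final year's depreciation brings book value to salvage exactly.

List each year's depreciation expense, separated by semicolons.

$5,934; $4,747; $3,798; $3,038; $2,430; $1,944; $1,556; $1,244; $996; $1,284

Depreciable base = $29,671 − $2,700 = $26,971.
Year 1: ⌊$29,671 × 200%/10⌋ = $5,934. Book value $23,737.
Year 2: ⌊$23,737 × 200%/10⌋ = $4,747. Book value $18,990.
Year 3: ⌊$18,990 × 200%/10⌋ = $3,798. Book value $15,192.
Year 4: ⌊$15,192 × 200%/10⌋ = $3,038. Book value $12,154.
Year 5: ⌊$12,154 × 200%/10⌋ = $2,430. Book value $9,724.
Year 6: ⌊$9,724 × 200%/10⌋ = $1,944. Book value $7,780.
Year 7: ⌊$7,780 × 200%/10⌋ = $1,556. Book value $6,224.
Year 8: ⌊$6,224 × 200%/10⌋ = $1,244. Book value $4,980.
Year 9: ⌊$4,980 × 200%/10⌋ = $996. Book value $3,984.
Year 10 (final): $3,984 − $2,700 = $1,284. Book value $2,700.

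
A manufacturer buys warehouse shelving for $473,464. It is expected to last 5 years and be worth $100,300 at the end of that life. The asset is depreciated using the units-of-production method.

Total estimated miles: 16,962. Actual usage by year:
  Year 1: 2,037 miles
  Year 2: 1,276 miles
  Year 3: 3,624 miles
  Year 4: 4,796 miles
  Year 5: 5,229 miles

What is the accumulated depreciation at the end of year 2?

$72,886

Depreciable base = $473,464 − $100,300 = $373,164.
Rate = $373,164 / 16,962 miles = $22 per mile.
Year 1: 2,037 × $22 = $44,814. Book value $428,650.
Year 2: 1,276 × $22 = $28,072. Book value $400,578.
Accumulated through year 2 = $473,464 − $400,578 = $72,886.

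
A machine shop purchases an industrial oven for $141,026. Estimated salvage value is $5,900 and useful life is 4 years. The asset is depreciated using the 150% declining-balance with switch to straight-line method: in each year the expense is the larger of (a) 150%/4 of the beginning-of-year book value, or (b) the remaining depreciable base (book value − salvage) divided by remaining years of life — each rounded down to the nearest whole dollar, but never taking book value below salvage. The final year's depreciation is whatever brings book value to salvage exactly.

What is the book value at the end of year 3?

Depreciable base = $141,026 − $5,900 = $135,126.
Year 1: DB = ⌊$141,026 × 150%/4⌋ = $52,884; SL = ⌊$135,126/4⌋ = $33,781 → take DB $52,884. Book value $88,142.
Year 2: DB = ⌊$88,142 × 150%/4⌋ = $33,053; SL = ⌊$82,242/3⌋ = $27,414 → take DB $33,053. Book value $55,089.
Year 3: DB = ⌊$55,089 × 150%/4⌋ = $20,658; SL = ⌊$49,189/2⌋ = $24,594 → take SL $24,594. Book value $30,495.

$30,495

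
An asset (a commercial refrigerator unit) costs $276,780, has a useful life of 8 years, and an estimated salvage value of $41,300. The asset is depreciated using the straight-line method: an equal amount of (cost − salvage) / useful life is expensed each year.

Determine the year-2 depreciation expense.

$29,435

Depreciable base = $276,780 − $41,300 = $235,480.
Annual expense = $235,480 / 8 = $29,435.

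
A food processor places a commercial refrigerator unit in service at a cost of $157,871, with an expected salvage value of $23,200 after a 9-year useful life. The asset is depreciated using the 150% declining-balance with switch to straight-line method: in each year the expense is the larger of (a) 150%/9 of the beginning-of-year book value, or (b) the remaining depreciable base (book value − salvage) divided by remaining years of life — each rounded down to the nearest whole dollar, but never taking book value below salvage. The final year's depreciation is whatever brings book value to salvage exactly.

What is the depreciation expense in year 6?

Depreciable base = $157,871 − $23,200 = $134,671.
Year 1: DB = ⌊$157,871 × 150%/9⌋ = $26,311; SL = ⌊$134,671/9⌋ = $14,963 → take DB $26,311. Book value $131,560.
Year 2: DB = ⌊$131,560 × 150%/9⌋ = $21,926; SL = ⌊$108,360/8⌋ = $13,545 → take DB $21,926. Book value $109,634.
Year 3: DB = ⌊$109,634 × 150%/9⌋ = $18,272; SL = ⌊$86,434/7⌋ = $12,347 → take DB $18,272. Book value $91,362.
Year 4: DB = ⌊$91,362 × 150%/9⌋ = $15,227; SL = ⌊$68,162/6⌋ = $11,360 → take DB $15,227. Book value $76,135.
Year 5: DB = ⌊$76,135 × 150%/9⌋ = $12,689; SL = ⌊$52,935/5⌋ = $10,587 → take DB $12,689. Book value $63,446.
Year 6: DB = ⌊$63,446 × 150%/9⌋ = $10,574; SL = ⌊$40,246/4⌋ = $10,061 → take DB $10,574. Book value $52,872.

$10,574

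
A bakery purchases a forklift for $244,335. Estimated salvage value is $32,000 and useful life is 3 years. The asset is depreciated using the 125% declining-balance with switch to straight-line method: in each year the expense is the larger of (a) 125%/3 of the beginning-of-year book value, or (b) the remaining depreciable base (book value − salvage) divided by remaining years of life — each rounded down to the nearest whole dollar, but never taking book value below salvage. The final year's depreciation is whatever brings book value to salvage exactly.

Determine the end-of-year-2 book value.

$83,142

Depreciable base = $244,335 − $32,000 = $212,335.
Year 1: DB = ⌊$244,335 × 125%/3⌋ = $101,806; SL = ⌊$212,335/3⌋ = $70,778 → take DB $101,806. Book value $142,529.
Year 2: DB = ⌊$142,529 × 125%/3⌋ = $59,387; SL = ⌊$110,529/2⌋ = $55,264 → take DB $59,387. Book value $83,142.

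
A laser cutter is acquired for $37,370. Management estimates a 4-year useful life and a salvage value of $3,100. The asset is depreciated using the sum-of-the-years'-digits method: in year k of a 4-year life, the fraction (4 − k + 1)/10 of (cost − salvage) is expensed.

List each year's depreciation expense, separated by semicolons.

Depreciable base = $37,370 − $3,100 = $34,270.
Sum of the years' digits = 4+3+2+1 = 10.
Year 1: $34,270 × 4/10 = $13,708. Book value $23,662.
Year 2: $34,270 × 3/10 = $10,281. Book value $13,381.
Year 3: $34,270 × 2/10 = $6,854. Book value $6,527.
Year 4: $34,270 × 1/10 = $3,427. Book value $3,100.

$13,708; $10,281; $6,854; $3,427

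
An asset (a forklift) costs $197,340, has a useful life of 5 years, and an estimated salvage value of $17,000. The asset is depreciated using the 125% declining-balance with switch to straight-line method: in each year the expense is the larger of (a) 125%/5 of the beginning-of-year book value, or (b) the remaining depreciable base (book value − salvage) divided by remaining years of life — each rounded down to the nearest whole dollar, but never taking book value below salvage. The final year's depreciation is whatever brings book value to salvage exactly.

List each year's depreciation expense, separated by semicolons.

$49,335; $37,001; $31,334; $31,335; $31,335

Depreciable base = $197,340 − $17,000 = $180,340.
Year 1: DB = ⌊$197,340 × 125%/5⌋ = $49,335; SL = ⌊$180,340/5⌋ = $36,068 → take DB $49,335. Book value $148,005.
Year 2: DB = ⌊$148,005 × 125%/5⌋ = $37,001; SL = ⌊$131,005/4⌋ = $32,751 → take DB $37,001. Book value $111,004.
Year 3: DB = ⌊$111,004 × 125%/5⌋ = $27,751; SL = ⌊$94,004/3⌋ = $31,334 → take SL $31,334. Book value $79,670.
Year 4: DB = ⌊$79,670 × 125%/5⌋ = $19,917; SL = ⌊$62,670/2⌋ = $31,335 → take SL $31,335. Book value $48,335.
Year 5 (final): $48,335 − $17,000 = $31,335. Book value $17,000.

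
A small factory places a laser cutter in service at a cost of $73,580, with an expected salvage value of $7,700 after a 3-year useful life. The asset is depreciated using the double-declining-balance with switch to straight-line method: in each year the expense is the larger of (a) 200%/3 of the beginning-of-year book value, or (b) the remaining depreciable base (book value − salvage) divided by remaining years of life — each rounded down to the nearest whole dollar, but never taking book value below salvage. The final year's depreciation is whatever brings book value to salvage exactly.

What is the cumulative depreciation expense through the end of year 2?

$65,404

Depreciable base = $73,580 − $7,700 = $65,880.
Year 1: DB = ⌊$73,580 × 200%/3⌋ = $49,053; SL = ⌊$65,880/3⌋ = $21,960 → take DB $49,053. Book value $24,527.
Year 2: DB = ⌊$24,527 × 200%/3⌋ = $16,351; SL = ⌊$16,827/2⌋ = $8,413 → take DB $16,351. Book value $8,176.
Accumulated through year 2 = $73,580 − $8,176 = $65,404.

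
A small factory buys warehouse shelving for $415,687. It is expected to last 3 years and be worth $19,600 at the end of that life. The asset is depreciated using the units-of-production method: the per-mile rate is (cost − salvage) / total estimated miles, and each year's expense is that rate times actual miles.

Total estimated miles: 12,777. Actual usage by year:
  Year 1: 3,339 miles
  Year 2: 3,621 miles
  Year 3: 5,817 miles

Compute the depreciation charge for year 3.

$180,327

Depreciable base = $415,687 − $19,600 = $396,087.
Rate = $396,087 / 12,777 miles = $31 per mile.
Year 1: 3,339 × $31 = $103,509. Book value $312,178.
Year 2: 3,621 × $31 = $112,251. Book value $199,927.
Year 3: 5,817 × $31 = $180,327. Book value $19,600.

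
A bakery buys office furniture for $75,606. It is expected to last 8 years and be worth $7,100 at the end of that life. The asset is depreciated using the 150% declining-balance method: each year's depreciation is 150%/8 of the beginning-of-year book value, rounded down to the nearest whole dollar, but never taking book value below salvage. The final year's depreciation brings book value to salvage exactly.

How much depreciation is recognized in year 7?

Depreciable base = $75,606 − $7,100 = $68,506.
Year 1: ⌊$75,606 × 150%/8⌋ = $14,176. Book value $61,430.
Year 2: ⌊$61,430 × 150%/8⌋ = $11,518. Book value $49,912.
Year 3: ⌊$49,912 × 150%/8⌋ = $9,358. Book value $40,554.
Year 4: ⌊$40,554 × 150%/8⌋ = $7,603. Book value $32,951.
Year 5: ⌊$32,951 × 150%/8⌋ = $6,178. Book value $26,773.
Year 6: ⌊$26,773 × 150%/8⌋ = $5,019. Book value $21,754.
Year 7: ⌊$21,754 × 150%/8⌋ = $4,078. Book value $17,676.

$4,078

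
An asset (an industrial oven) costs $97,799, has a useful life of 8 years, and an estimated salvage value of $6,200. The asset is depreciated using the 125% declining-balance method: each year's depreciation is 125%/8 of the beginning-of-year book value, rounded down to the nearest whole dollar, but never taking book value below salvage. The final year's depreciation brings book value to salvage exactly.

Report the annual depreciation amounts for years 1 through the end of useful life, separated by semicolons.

$15,281; $12,893; $10,878; $9,179; $7,745; $6,534; $5,513; $23,576

Depreciable base = $97,799 − $6,200 = $91,599.
Year 1: ⌊$97,799 × 125%/8⌋ = $15,281. Book value $82,518.
Year 2: ⌊$82,518 × 125%/8⌋ = $12,893. Book value $69,625.
Year 3: ⌊$69,625 × 125%/8⌋ = $10,878. Book value $58,747.
Year 4: ⌊$58,747 × 125%/8⌋ = $9,179. Book value $49,568.
Year 5: ⌊$49,568 × 125%/8⌋ = $7,745. Book value $41,823.
Year 6: ⌊$41,823 × 125%/8⌋ = $6,534. Book value $35,289.
Year 7: ⌊$35,289 × 125%/8⌋ = $5,513. Book value $29,776.
Year 8 (final): $29,776 − $6,200 = $23,576. Book value $6,200.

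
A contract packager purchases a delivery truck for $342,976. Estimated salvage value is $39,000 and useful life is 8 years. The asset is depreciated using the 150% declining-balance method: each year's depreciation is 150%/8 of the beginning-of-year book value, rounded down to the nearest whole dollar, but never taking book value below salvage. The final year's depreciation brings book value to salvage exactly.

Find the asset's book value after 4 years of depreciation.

Depreciable base = $342,976 − $39,000 = $303,976.
Year 1: ⌊$342,976 × 150%/8⌋ = $64,308. Book value $278,668.
Year 2: ⌊$278,668 × 150%/8⌋ = $52,250. Book value $226,418.
Year 3: ⌊$226,418 × 150%/8⌋ = $42,453. Book value $183,965.
Year 4: ⌊$183,965 × 150%/8⌋ = $34,493. Book value $149,472.

$149,472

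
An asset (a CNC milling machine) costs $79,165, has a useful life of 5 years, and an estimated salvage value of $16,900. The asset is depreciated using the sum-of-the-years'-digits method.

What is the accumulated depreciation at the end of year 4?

Depreciable base = $79,165 − $16,900 = $62,265.
Sum of the years' digits = 5+4+3+2+1 = 15.
Year 1: $62,265 × 5/15 = $20,755. Book value $58,410.
Year 2: $62,265 × 4/15 = $16,604. Book value $41,806.
Year 3: $62,265 × 3/15 = $12,453. Book value $29,353.
Year 4: $62,265 × 2/15 = $8,302. Book value $21,051.
Accumulated through year 4 = $79,165 − $21,051 = $58,114.

$58,114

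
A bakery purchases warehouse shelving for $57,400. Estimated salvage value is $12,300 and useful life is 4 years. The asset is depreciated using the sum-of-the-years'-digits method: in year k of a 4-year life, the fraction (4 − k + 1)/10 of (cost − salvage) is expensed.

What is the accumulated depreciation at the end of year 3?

$40,590

Depreciable base = $57,400 − $12,300 = $45,100.
Sum of the years' digits = 4+3+2+1 = 10.
Year 1: $45,100 × 4/10 = $18,040. Book value $39,360.
Year 2: $45,100 × 3/10 = $13,530. Book value $25,830.
Year 3: $45,100 × 2/10 = $9,020. Book value $16,810.
Accumulated through year 3 = $57,400 − $16,810 = $40,590.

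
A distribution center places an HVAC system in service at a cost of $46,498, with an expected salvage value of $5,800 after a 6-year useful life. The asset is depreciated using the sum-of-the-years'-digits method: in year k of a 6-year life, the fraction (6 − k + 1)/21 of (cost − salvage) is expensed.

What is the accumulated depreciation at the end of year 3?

$29,070

Depreciable base = $46,498 − $5,800 = $40,698.
Sum of the years' digits = 6+5+4+3+2+1 = 21.
Year 1: $40,698 × 6/21 = $11,628. Book value $34,870.
Year 2: $40,698 × 5/21 = $9,690. Book value $25,180.
Year 3: $40,698 × 4/21 = $7,752. Book value $17,428.
Accumulated through year 3 = $46,498 − $17,428 = $29,070.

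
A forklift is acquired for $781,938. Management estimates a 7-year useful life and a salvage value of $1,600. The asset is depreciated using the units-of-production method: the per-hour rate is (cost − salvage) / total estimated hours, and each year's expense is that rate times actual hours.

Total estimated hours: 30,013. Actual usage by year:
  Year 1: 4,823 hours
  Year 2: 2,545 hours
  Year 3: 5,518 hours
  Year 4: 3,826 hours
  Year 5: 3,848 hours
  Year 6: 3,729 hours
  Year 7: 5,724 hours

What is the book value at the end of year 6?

Depreciable base = $781,938 − $1,600 = $780,338.
Rate = $780,338 / 30,013 hours = $26 per hour.
Year 1: 4,823 × $26 = $125,398. Book value $656,540.
Year 2: 2,545 × $26 = $66,170. Book value $590,370.
Year 3: 5,518 × $26 = $143,468. Book value $446,902.
Year 4: 3,826 × $26 = $99,476. Book value $347,426.
Year 5: 3,848 × $26 = $100,048. Book value $247,378.
Year 6: 3,729 × $26 = $96,954. Book value $150,424.

$150,424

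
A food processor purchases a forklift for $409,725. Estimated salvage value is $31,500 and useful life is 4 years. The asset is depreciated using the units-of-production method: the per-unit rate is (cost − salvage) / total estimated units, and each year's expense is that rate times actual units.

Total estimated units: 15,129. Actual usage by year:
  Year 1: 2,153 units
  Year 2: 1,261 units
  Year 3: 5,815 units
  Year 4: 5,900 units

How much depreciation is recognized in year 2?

$31,525

Depreciable base = $409,725 − $31,500 = $378,225.
Rate = $378,225 / 15,129 units = $25 per unit.
Year 1: 2,153 × $25 = $53,825. Book value $355,900.
Year 2: 1,261 × $25 = $31,525. Book value $324,375.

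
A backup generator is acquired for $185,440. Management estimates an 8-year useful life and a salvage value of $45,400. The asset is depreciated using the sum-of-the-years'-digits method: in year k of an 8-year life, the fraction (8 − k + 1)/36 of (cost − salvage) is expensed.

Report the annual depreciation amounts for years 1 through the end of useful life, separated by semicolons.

Depreciable base = $185,440 − $45,400 = $140,040.
Sum of the years' digits = 8+7+6+5+4+3+2+1 = 36.
Year 1: $140,040 × 8/36 = $31,120. Book value $154,320.
Year 2: $140,040 × 7/36 = $27,230. Book value $127,090.
Year 3: $140,040 × 6/36 = $23,340. Book value $103,750.
Year 4: $140,040 × 5/36 = $19,450. Book value $84,300.
Year 5: $140,040 × 4/36 = $15,560. Book value $68,740.
Year 6: $140,040 × 3/36 = $11,670. Book value $57,070.
Year 7: $140,040 × 2/36 = $7,780. Book value $49,290.
Year 8: $140,040 × 1/36 = $3,890. Book value $45,400.

$31,120; $27,230; $23,340; $19,450; $15,560; $11,670; $7,780; $3,890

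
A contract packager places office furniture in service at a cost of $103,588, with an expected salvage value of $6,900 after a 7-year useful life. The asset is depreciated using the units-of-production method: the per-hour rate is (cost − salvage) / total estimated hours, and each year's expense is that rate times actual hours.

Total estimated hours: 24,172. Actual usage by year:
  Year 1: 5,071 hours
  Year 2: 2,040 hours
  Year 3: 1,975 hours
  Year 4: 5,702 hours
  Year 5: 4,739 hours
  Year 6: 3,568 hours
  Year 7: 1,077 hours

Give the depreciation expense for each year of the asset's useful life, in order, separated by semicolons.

$20,284; $8,160; $7,900; $22,808; $18,956; $14,272; $4,308

Depreciable base = $103,588 − $6,900 = $96,688.
Rate = $96,688 / 24,172 hours = $4 per hour.
Year 1: 5,071 × $4 = $20,284. Book value $83,304.
Year 2: 2,040 × $4 = $8,160. Book value $75,144.
Year 3: 1,975 × $4 = $7,900. Book value $67,244.
Year 4: 5,702 × $4 = $22,808. Book value $44,436.
Year 5: 4,739 × $4 = $18,956. Book value $25,480.
Year 6: 3,568 × $4 = $14,272. Book value $11,208.
Year 7: 1,077 × $4 = $4,308. Book value $6,900.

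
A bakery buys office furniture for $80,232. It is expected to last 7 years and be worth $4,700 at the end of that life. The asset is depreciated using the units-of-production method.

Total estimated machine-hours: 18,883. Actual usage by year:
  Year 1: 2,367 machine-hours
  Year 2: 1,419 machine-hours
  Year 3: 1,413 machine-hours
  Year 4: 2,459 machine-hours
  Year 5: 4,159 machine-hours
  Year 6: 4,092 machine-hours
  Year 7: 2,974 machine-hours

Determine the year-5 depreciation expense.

$16,636

Depreciable base = $80,232 − $4,700 = $75,532.
Rate = $75,532 / 18,883 machine-hours = $4 per machine-hour.
Year 1: 2,367 × $4 = $9,468. Book value $70,764.
Year 2: 1,419 × $4 = $5,676. Book value $65,088.
Year 3: 1,413 × $4 = $5,652. Book value $59,436.
Year 4: 2,459 × $4 = $9,836. Book value $49,600.
Year 5: 4,159 × $4 = $16,636. Book value $32,964.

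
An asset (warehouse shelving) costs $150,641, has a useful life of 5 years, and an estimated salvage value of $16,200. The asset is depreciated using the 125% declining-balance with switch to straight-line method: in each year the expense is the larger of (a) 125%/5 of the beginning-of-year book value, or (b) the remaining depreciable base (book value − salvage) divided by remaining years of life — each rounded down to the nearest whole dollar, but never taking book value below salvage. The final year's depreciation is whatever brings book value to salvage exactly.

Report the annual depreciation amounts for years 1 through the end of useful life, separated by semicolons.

$37,660; $28,245; $22,845; $22,845; $22,846

Depreciable base = $150,641 − $16,200 = $134,441.
Year 1: DB = ⌊$150,641 × 125%/5⌋ = $37,660; SL = ⌊$134,441/5⌋ = $26,888 → take DB $37,660. Book value $112,981.
Year 2: DB = ⌊$112,981 × 125%/5⌋ = $28,245; SL = ⌊$96,781/4⌋ = $24,195 → take DB $28,245. Book value $84,736.
Year 3: DB = ⌊$84,736 × 125%/5⌋ = $21,184; SL = ⌊$68,536/3⌋ = $22,845 → take SL $22,845. Book value $61,891.
Year 4: DB = ⌊$61,891 × 125%/5⌋ = $15,472; SL = ⌊$45,691/2⌋ = $22,845 → take SL $22,845. Book value $39,046.
Year 5 (final): $39,046 − $16,200 = $22,846. Book value $16,200.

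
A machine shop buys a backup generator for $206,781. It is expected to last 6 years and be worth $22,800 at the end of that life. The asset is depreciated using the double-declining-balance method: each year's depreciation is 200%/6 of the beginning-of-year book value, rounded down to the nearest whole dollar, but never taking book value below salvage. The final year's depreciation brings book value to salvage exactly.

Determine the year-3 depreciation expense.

$30,634

Depreciable base = $206,781 − $22,800 = $183,981.
Year 1: ⌊$206,781 × 200%/6⌋ = $68,927. Book value $137,854.
Year 2: ⌊$137,854 × 200%/6⌋ = $45,951. Book value $91,903.
Year 3: ⌊$91,903 × 200%/6⌋ = $30,634. Book value $61,269.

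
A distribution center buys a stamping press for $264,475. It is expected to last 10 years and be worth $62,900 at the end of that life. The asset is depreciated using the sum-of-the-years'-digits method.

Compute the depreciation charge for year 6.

$18,325

Depreciable base = $264,475 − $62,900 = $201,575.
Sum of the years' digits = 10+9+8+7+6+5+4+3+2+1 = 55.
Year 1: $201,575 × 10/55 = $36,650. Book value $227,825.
Year 2: $201,575 × 9/55 = $32,985. Book value $194,840.
Year 3: $201,575 × 8/55 = $29,320. Book value $165,520.
Year 4: $201,575 × 7/55 = $25,655. Book value $139,865.
Year 5: $201,575 × 6/55 = $21,990. Book value $117,875.
Year 6: $201,575 × 5/55 = $18,325. Book value $99,550.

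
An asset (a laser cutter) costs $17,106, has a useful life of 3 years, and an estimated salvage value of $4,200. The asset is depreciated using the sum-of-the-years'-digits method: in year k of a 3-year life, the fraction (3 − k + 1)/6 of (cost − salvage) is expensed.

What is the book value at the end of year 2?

Depreciable base = $17,106 − $4,200 = $12,906.
Sum of the years' digits = 3+2+1 = 6.
Year 1: $12,906 × 3/6 = $6,453. Book value $10,653.
Year 2: $12,906 × 2/6 = $4,302. Book value $6,351.

$6,351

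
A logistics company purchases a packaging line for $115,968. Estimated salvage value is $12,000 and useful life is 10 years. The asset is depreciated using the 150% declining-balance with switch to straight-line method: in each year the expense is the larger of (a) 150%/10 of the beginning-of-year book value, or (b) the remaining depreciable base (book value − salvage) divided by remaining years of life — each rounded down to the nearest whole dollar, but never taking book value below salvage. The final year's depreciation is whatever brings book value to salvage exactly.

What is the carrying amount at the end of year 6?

Depreciable base = $115,968 − $12,000 = $103,968.
Year 1: DB = ⌊$115,968 × 150%/10⌋ = $17,395; SL = ⌊$103,968/10⌋ = $10,396 → take DB $17,395. Book value $98,573.
Year 2: DB = ⌊$98,573 × 150%/10⌋ = $14,785; SL = ⌊$86,573/9⌋ = $9,619 → take DB $14,785. Book value $83,788.
Year 3: DB = ⌊$83,788 × 150%/10⌋ = $12,568; SL = ⌊$71,788/8⌋ = $8,973 → take DB $12,568. Book value $71,220.
Year 4: DB = ⌊$71,220 × 150%/10⌋ = $10,683; SL = ⌊$59,220/7⌋ = $8,460 → take DB $10,683. Book value $60,537.
Year 5: DB = ⌊$60,537 × 150%/10⌋ = $9,080; SL = ⌊$48,537/6⌋ = $8,089 → take DB $9,080. Book value $51,457.
Year 6: DB = ⌊$51,457 × 150%/10⌋ = $7,718; SL = ⌊$39,457/5⌋ = $7,891 → take SL $7,891. Book value $43,566.

$43,566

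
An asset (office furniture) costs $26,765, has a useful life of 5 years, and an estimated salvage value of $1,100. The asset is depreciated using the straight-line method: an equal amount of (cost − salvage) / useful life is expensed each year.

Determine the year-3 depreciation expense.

$5,133

Depreciable base = $26,765 − $1,100 = $25,665.
Annual expense = $25,665 / 5 = $5,133.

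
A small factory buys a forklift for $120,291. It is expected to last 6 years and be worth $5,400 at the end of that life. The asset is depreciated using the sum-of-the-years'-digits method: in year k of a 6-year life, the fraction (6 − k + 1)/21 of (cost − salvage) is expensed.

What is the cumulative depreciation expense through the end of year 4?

$98,478

Depreciable base = $120,291 − $5,400 = $114,891.
Sum of the years' digits = 6+5+4+3+2+1 = 21.
Year 1: $114,891 × 6/21 = $32,826. Book value $87,465.
Year 2: $114,891 × 5/21 = $27,355. Book value $60,110.
Year 3: $114,891 × 4/21 = $21,884. Book value $38,226.
Year 4: $114,891 × 3/21 = $16,413. Book value $21,813.
Accumulated through year 4 = $120,291 − $21,813 = $98,478.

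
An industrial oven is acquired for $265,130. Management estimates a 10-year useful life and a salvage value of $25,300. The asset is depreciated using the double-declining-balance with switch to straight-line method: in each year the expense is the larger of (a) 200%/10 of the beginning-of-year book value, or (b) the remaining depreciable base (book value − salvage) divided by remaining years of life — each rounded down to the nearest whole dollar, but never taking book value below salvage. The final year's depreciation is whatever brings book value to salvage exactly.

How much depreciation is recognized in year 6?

$17,376

Depreciable base = $265,130 − $25,300 = $239,830.
Year 1: DB = ⌊$265,130 × 200%/10⌋ = $53,026; SL = ⌊$239,830/10⌋ = $23,983 → take DB $53,026. Book value $212,104.
Year 2: DB = ⌊$212,104 × 200%/10⌋ = $42,420; SL = ⌊$186,804/9⌋ = $20,756 → take DB $42,420. Book value $169,684.
Year 3: DB = ⌊$169,684 × 200%/10⌋ = $33,936; SL = ⌊$144,384/8⌋ = $18,048 → take DB $33,936. Book value $135,748.
Year 4: DB = ⌊$135,748 × 200%/10⌋ = $27,149; SL = ⌊$110,448/7⌋ = $15,778 → take DB $27,149. Book value $108,599.
Year 5: DB = ⌊$108,599 × 200%/10⌋ = $21,719; SL = ⌊$83,299/6⌋ = $13,883 → take DB $21,719. Book value $86,880.
Year 6: DB = ⌊$86,880 × 200%/10⌋ = $17,376; SL = ⌊$61,580/5⌋ = $12,316 → take DB $17,376. Book value $69,504.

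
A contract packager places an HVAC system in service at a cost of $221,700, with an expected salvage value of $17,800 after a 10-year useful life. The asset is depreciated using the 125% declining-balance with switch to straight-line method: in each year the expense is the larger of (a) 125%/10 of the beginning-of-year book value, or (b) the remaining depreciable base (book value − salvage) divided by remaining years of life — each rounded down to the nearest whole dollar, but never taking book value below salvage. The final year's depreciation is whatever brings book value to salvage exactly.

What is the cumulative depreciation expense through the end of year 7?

$147,875

Depreciable base = $221,700 − $17,800 = $203,900.
Year 1: DB = ⌊$221,700 × 125%/10⌋ = $27,712; SL = ⌊$203,900/10⌋ = $20,390 → take DB $27,712. Book value $193,988.
Year 2: DB = ⌊$193,988 × 125%/10⌋ = $24,248; SL = ⌊$176,188/9⌋ = $19,576 → take DB $24,248. Book value $169,740.
Year 3: DB = ⌊$169,740 × 125%/10⌋ = $21,217; SL = ⌊$151,940/8⌋ = $18,992 → take DB $21,217. Book value $148,523.
Year 4: DB = ⌊$148,523 × 125%/10⌋ = $18,565; SL = ⌊$130,723/7⌋ = $18,674 → take SL $18,674. Book value $129,849.
Year 5: DB = ⌊$129,849 × 125%/10⌋ = $16,231; SL = ⌊$112,049/6⌋ = $18,674 → take SL $18,674. Book value $111,175.
Year 6: DB = ⌊$111,175 × 125%/10⌋ = $13,896; SL = ⌊$93,375/5⌋ = $18,675 → take SL $18,675. Book value $92,500.
Year 7: DB = ⌊$92,500 × 125%/10⌋ = $11,562; SL = ⌊$74,700/4⌋ = $18,675 → take SL $18,675. Book value $73,825.
Accumulated through year 7 = $221,700 − $73,825 = $147,875.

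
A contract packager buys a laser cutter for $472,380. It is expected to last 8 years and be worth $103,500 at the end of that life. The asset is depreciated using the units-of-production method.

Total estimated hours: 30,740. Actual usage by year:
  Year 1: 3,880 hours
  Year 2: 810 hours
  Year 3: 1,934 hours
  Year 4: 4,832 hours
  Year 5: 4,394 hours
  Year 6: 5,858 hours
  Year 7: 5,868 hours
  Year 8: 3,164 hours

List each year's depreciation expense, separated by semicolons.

$46,560; $9,720; $23,208; $57,984; $52,728; $70,296; $70,416; $37,968

Depreciable base = $472,380 − $103,500 = $368,880.
Rate = $368,880 / 30,740 hours = $12 per hour.
Year 1: 3,880 × $12 = $46,560. Book value $425,820.
Year 2: 810 × $12 = $9,720. Book value $416,100.
Year 3: 1,934 × $12 = $23,208. Book value $392,892.
Year 4: 4,832 × $12 = $57,984. Book value $334,908.
Year 5: 4,394 × $12 = $52,728. Book value $282,180.
Year 6: 5,858 × $12 = $70,296. Book value $211,884.
Year 7: 5,868 × $12 = $70,416. Book value $141,468.
Year 8: 3,164 × $12 = $37,968. Book value $103,500.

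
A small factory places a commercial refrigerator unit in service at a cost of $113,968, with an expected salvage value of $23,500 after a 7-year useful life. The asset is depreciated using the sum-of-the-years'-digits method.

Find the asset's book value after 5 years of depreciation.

Depreciable base = $113,968 − $23,500 = $90,468.
Sum of the years' digits = 7+6+5+4+3+2+1 = 28.
Year 1: $90,468 × 7/28 = $22,617. Book value $91,351.
Year 2: $90,468 × 6/28 = $19,386. Book value $71,965.
Year 3: $90,468 × 5/28 = $16,155. Book value $55,810.
Year 4: $90,468 × 4/28 = $12,924. Book value $42,886.
Year 5: $90,468 × 3/28 = $9,693. Book value $33,193.

$33,193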